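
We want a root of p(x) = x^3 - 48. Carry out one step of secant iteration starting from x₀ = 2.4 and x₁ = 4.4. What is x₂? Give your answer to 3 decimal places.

p(2.4) = -34.17600, p(4.4) = 37.18400
x₂ = 4.40000 − 37.18400·(4.40000 − 2.40000) / (37.18400 − (-34.17600)) = 4.40000 − (74.36800)/(71.36000) = 3.35785

3.358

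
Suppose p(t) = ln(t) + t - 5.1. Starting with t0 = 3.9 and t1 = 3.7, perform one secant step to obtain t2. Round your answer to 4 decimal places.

3.7726

p(3.9) = 0.160977, p(3.7) = -0.091667
t2 = 3.700000 − (-0.091667)·(3.700000 − 3.900000) / (-0.091667 − 0.160977) = 3.700000 − (0.018333)/(-0.252644) = 3.772566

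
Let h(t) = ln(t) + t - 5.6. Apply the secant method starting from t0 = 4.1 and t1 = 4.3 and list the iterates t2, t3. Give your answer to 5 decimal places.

4.17189, 4.17168

h(4.1) = -0.0890130, h(4.3) = 0.1586150
t2 = 4.3000000 − 0.1586150·(4.3000000 − 4.1000000) / (0.1586150 − (-0.0890130)) = 4.3000000 − (0.0317230)/(0.2476280) = 4.1718925
h(4.1718925) = 0.0002623
t3 = 4.1718925 − 0.0002623·(4.1718925 − 4.3000000) / (0.0002623 − 0.1586150) = 4.1718925 − (-0.0000336)/(-0.1583527) = 4.1716803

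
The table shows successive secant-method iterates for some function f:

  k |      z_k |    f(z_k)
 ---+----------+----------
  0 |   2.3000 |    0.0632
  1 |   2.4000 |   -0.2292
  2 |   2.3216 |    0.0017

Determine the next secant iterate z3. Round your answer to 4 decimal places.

z3 = 2.3216 − 0.0017·(2.3216 − 2.4000) / (0.0017 − (-0.2292))
   = 2.3216 − (-0.000133)/(0.230900) = 2.322177

2.3222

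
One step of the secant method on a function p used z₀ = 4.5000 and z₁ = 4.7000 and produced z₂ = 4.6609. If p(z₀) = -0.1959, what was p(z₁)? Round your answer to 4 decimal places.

The secant line through (4.5000, -0.1959) and (4.7000, p(z₁)) crosses zero at z₂ = 4.6609.
So (4.5000, -0.1959), (4.7000, p(z₁)), (4.6609, 0) are collinear:
p(z₁) = -0.1959 · (4.7000 − 4.6609) / (4.5000 − 4.6609) = -0.1959 · (0.039100)/(-0.160900) = 0.047605

0.0476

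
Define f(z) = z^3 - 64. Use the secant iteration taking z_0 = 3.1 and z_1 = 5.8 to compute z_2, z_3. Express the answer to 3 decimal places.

3.659, 3.879

f(3.1) = -34.20900, f(5.8) = 131.11200
z_2 = 5.80000 − 131.11200·(5.80000 − 3.10000) / (131.11200 − (-34.20900)) = 5.80000 − (354.00240)/(165.32100) = 3.65870
f(3.65870) = -15.02446
z_3 = 3.65870 − (-15.02446)·(3.65870 − 5.80000) / (-15.02446 − 131.11200) = 3.65870 − (32.17193)/(-146.13646) = 3.87885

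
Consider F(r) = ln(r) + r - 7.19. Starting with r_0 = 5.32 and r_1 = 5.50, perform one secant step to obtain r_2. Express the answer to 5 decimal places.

F(5.32) = -0.1985267, F(5.50) = 0.0147481
r_2 = 5.5000000 − 0.0147481·(5.5000000 − 5.3200000) / (0.0147481 − (-0.1985267)) = 5.5000000 − (0.0026547)/(0.2132748) = 5.4875529

5.48755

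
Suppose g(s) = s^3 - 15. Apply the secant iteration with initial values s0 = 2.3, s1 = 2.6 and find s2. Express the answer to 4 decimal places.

g(2.3) = -2.833000, g(2.6) = 2.576000
s2 = 2.600000 − 2.576000·(2.600000 − 2.300000) / (2.576000 − (-2.833000)) = 2.600000 − (0.772800)/(5.409000) = 2.457127

2.4571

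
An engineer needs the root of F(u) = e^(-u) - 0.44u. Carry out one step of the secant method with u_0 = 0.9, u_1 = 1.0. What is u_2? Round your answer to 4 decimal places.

F(0.9) = 0.010570, F(1.0) = -0.072121
u_2 = 1.000000 − (-0.072121)·(1.000000 − 0.900000) / (-0.072121 − 0.010570) = 1.000000 − (-0.007212)/(-0.082690) = 0.912782

0.9128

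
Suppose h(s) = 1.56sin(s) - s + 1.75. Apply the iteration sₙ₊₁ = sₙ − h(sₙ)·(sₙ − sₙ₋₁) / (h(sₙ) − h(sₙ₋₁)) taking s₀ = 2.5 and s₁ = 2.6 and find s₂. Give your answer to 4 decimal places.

2.5800

h(2.5) = 0.183617, h(2.6) = -0.045818
s₂ = 2.600000 − (-0.045818)·(2.600000 − 2.500000) / (-0.045818 − 0.183617) = 2.600000 − (-0.004582)/(-0.229434) = 2.580030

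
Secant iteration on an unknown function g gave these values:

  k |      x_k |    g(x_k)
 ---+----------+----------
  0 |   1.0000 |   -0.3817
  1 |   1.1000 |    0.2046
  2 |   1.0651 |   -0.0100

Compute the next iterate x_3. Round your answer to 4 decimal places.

1.0667

x_3 = 1.0651 − (-0.0100)·(1.0651 − 1.1000) / (-0.0100 − 0.2046)
   = 1.0651 − (0.000349)/(-0.214600) = 1.066726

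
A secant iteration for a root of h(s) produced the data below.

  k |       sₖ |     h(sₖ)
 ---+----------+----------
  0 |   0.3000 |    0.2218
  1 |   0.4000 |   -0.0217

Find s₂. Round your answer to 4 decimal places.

0.3911

s₂ = 0.4000 − (-0.0217)·(0.4000 − 0.3000) / (-0.0217 − 0.2218)
   = 0.4000 − (-0.002170)/(-0.243500) = 0.391088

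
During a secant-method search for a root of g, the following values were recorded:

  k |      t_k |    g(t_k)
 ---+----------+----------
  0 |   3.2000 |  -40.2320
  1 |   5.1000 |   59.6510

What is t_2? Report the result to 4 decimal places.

t_2 = 5.1000 − 59.6510·(5.1000 − 3.2000) / (59.6510 − (-40.2320))
   = 5.1000 − (113.336900)/(99.883000) = 3.965303

3.9653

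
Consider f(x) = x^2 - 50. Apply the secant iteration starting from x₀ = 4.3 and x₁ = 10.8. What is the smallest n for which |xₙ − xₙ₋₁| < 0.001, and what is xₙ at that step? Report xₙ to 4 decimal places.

n = 6, xₙ = 7.0711

f(4.3) = -31.510000, f(10.8) = 66.640000
x₂ = 10.800000 − 66.640000·(6.500000)/(98.150000) = 6.386755;  |Δ| = 4.413245
f(6.386755) = -9.209361
x₃ = 6.386755 − (-9.209361)·(-4.413245)/(-75.849361) = 6.922596;  |Δ| = 0.535841
f(6.922596) = -2.077671
x₄ = 6.922596 − (-2.077671)·(0.535841)/(7.131690) = 7.078702;  |Δ| = 0.156106
f(7.078702) = 0.108017
x₅ = 7.078702 − 0.108017·(0.156106)/(2.185688) = 7.070987;  |Δ| = 0.007715
f(7.070987) = -0.001145
x₆ = 7.070987 − (-0.001145)·(-0.007715)/(-0.109162) = 7.071068;  |Δ| = 0.000081
|x₆ − x₅| = 0.000081 < 0.001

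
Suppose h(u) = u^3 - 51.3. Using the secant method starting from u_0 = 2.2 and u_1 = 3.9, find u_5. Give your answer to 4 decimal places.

3.7157

h(2.2) = -40.652000, h(3.9) = 8.019000
u_2 = 3.900000 − 8.019000·(3.900000 − 2.200000) / (8.019000 − (-40.652000)) = 3.900000 − (13.632300)/(48.671000) = 3.619909
h(3.619909) = -3.865642
u_3 = 3.619909 − (-3.865642)·(3.619909 − 3.900000) / (-3.865642 − 8.019000) = 3.619909 − (1.082731)/(-11.884642) = 3.711013
h(3.711013) = -0.193367
u_4 = 3.711013 − (-0.193367)·(3.711013 − 3.619909) / (-0.193367 − (-3.865642)) = 3.711013 − (-0.017616)/(3.672275) = 3.715810
h(3.715810) = 0.005082
u_5 = 3.715810 − 0.005082·(3.715810 − 3.711013) / (0.005082 − (-0.193367)) = 3.715810 − (0.000024)/(0.198449) = 3.715687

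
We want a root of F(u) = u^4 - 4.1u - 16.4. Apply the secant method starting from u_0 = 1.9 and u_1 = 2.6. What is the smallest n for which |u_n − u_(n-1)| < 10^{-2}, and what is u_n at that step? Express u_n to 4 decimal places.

F(1.9) = -11.157900, F(2.6) = 18.637600
u_2 = 2.600000 − 18.637600·(0.700000)/(29.795500) = 2.162138;  |Δ| = 0.437862
F(2.162138) = -3.410633
u_3 = 2.162138 − (-3.410633)·(-0.437862)/(-22.048233) = 2.229871;  |Δ| = 0.067733
F(2.229871) = -0.818473
u_4 = 2.229871 − (-0.818473)·(0.067733)/(2.592160) = 2.251257;  |Δ| = 0.021387
F(2.251257) = 0.056081
u_5 = 2.251257 − 0.056081·(0.021387)/(0.874554) = 2.249886;  |Δ| = 0.001371
|u_5 − u_4| = 0.001371 < 10^{-2}

n = 5, u_n = 2.2499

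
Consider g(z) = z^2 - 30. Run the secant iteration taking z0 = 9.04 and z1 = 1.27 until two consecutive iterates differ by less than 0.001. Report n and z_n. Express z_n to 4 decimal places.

n = 7, z_n = 5.4772

g(9.04) = 51.721600, g(1.27) = -28.387100
z2 = 1.270000 − (-28.387100)·(-7.770000)/(-80.108700) = 4.023356;  |Δ| = 2.753356
g(4.023356) = -13.812607
z3 = 4.023356 − (-13.812607)·(2.753356)/(14.574493) = 6.632779;  |Δ| = 2.609423
g(6.632779) = 13.993762
z4 = 6.632779 − 13.993762·(2.609423)/(27.806369) = 5.319568;  |Δ| = 1.313212
g(5.319568) = -1.702200
z5 = 5.319568 − (-1.702200)·(-1.313212)/(-15.695962) = 5.461983;  |Δ| = 0.142416
g(5.461983) = -0.166740
z6 = 5.461983 − (-0.166740)·(0.142416)/(1.535461) = 5.477448;  |Δ| = 0.015465
g(5.477448) = 0.002442
z7 = 5.477448 − 0.002442·(0.015465)/(0.169181) = 5.477225;  |Δ| = 0.000223
|z7 − z6| = 0.000223 < 0.001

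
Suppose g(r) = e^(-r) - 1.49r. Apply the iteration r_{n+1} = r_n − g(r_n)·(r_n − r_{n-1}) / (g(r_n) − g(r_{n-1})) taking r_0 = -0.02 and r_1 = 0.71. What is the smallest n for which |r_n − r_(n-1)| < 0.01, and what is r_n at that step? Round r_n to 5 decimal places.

n = 4, r_n = 0.43459

g(-0.02) = 1.0500013, g(0.71) = -0.5662558
r_2 = 0.7100000 − (-0.5662558)·(0.7300000)/(-1.6162571) = 0.4542444;  |Δ| = 0.2557556
g(0.4542444) = -0.0418967
r_3 = 0.4542444 − (-0.0418967)·(-0.2557556)/(0.5243591) = 0.4338094;  |Δ| = 0.0204351
g(0.4338094) = 0.0016598
r_4 = 0.4338094 − 0.0016598·(-0.0204351)/(0.0435565) = 0.4345881;  |Δ| = 0.0007787
|r_4 − r_3| = 0.0007787 < 0.01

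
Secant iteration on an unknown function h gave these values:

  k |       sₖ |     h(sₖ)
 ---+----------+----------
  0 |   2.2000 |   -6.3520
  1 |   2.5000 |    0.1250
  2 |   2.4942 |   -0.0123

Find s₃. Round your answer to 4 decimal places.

2.4947

s₃ = 2.4942 − (-0.0123)·(2.4942 − 2.5000) / (-0.0123 − 0.1250)
   = 2.4942 − (0.000071)/(-0.137300) = 2.494720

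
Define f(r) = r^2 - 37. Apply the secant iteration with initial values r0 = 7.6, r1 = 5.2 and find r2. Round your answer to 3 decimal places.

5.978

f(7.6) = 20.76000, f(5.2) = -9.96000
r2 = 5.20000 − (-9.96000)·(5.20000 − 7.60000) / (-9.96000 − 20.76000) = 5.20000 − (23.90400)/(-30.72000) = 5.97813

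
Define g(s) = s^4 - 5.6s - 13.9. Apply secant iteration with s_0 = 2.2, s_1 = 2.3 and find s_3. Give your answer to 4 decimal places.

2.2714

g(2.2) = -2.794400, g(2.3) = 1.204100
s_2 = 2.300000 − 1.204100·(2.300000 − 2.200000) / (1.204100 − (-2.794400)) = 2.300000 − (0.120410)/(3.998500) = 2.269886
g(2.269886) = -0.064308
s_3 = 2.269886 − (-0.064308)·(2.269886 − 2.300000) / (-0.064308 − 1.204100) = 2.269886 − (0.001937)/(-1.268408) = 2.271413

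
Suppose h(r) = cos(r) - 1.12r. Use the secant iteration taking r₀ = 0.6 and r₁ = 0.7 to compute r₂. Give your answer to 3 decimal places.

0.689

h(0.6) = 0.15334, h(0.7) = -0.01916
r₂ = 0.70000 − (-0.01916)·(0.70000 − 0.60000) / (-0.01916 − 0.15334) = 0.70000 − (-0.00192)/(-0.17249) = 0.68889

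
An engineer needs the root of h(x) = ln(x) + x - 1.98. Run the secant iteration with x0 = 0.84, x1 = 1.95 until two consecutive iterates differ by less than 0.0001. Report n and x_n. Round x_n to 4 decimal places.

h(0.84) = -1.314353, h(1.95) = 0.637829
x2 = 1.950000 − 0.637829·(1.110000)/(1.952183) = 1.587334;  |Δ| = 0.362666
h(1.587334) = 0.069390
x3 = 1.587334 − 0.069390·(-0.362666)/(-0.568440) = 1.543063;  |Δ| = 0.044271
h(1.543063) = -0.003167
x4 = 1.543063 − (-0.003167)·(-0.044271)/(-0.072557) = 1.544996;  |Δ| = 0.001933
h(1.544996) = 0.000017
x5 = 1.544996 − 0.000017·(0.001933)/(0.003184) = 1.544985;  |Δ| = 0.000010
|x5 − x4| = 0.000010 < 0.0001

n = 5, x_n = 1.5450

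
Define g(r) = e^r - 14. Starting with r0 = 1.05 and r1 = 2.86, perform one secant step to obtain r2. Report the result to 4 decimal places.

g(1.05) = -11.142349, g(2.86) = 3.461527
r2 = 2.860000 − 3.461527·(2.860000 − 1.050000) / (3.461527 − (-11.142349)) = 2.860000 − (6.265364)/(14.603876) = 2.430979

2.4310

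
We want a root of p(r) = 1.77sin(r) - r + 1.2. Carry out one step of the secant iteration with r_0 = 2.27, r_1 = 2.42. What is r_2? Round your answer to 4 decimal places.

p(2.27) = 0.284678, p(2.42) = -0.050771
r_2 = 2.420000 − (-0.050771)·(2.420000 − 2.270000) / (-0.050771 − 0.284678) = 2.420000 − (-0.007616)/(-0.335450) = 2.397297

2.3973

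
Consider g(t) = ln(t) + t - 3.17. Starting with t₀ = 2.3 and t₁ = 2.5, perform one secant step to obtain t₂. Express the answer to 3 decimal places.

2.326

g(2.3) = -0.03709, g(2.5) = 0.24629
t₂ = 2.50000 − 0.24629·(2.50000 − 2.30000) / (0.24629 − (-0.03709)) = 2.50000 − (0.04926)/(0.28338) = 2.32618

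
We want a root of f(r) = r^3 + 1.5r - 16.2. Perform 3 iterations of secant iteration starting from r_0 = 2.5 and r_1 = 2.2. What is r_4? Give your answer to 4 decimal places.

f(2.5) = 3.175000, f(2.2) = -2.252000
r_2 = 2.200000 − (-2.252000)·(2.200000 − 2.500000) / (-2.252000 − 3.175000) = 2.200000 − (0.675600)/(-5.427000) = 2.324489
f(2.324489) = -0.153479
r_3 = 2.324489 − (-0.153479)·(2.324489 − 2.200000) / (-0.153479 − (-2.252000)) = 2.324489 − (-0.019106)/(2.098521) = 2.333593
f(2.333593) = 0.008342
r_4 = 2.333593 − 0.008342·(2.333593 − 2.324489) / (0.008342 − (-0.153479)) = 2.333593 − (0.000076)/(0.161821) = 2.333124

2.3331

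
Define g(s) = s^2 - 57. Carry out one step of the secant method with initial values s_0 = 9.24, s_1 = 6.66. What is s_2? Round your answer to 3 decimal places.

7.455

g(9.24) = 28.37760, g(6.66) = -12.64440
s_2 = 6.66000 − (-12.64440)·(6.66000 − 9.24000) / (-12.64440 − 28.37760) = 6.66000 − (32.62255)/(-41.02200) = 7.45525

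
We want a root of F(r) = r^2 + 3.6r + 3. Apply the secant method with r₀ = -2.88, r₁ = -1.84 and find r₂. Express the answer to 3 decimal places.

-2.053

F(-2.88) = 0.92640, F(-1.84) = -0.23840
r₂ = -1.84000 − (-0.23840)·(-1.84000 − (-2.88000)) / (-0.23840 − 0.92640) = -1.84000 − (-0.24794)/(-1.16480) = -2.05286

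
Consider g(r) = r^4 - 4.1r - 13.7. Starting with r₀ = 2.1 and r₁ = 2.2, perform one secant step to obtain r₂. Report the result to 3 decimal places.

2.180

g(2.1) = -2.86190, g(2.2) = 0.70560
r₂ = 2.20000 − 0.70560·(2.20000 − 2.10000) / (0.70560 − (-2.86190)) = 2.20000 − (0.07056)/(3.56750) = 2.18022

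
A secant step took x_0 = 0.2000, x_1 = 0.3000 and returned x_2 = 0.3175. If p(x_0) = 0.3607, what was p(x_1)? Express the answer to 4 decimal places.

0.0537

The secant line through (0.2000, 0.3607) and (0.3000, p(x_1)) crosses zero at x_2 = 0.3175.
So (0.2000, 0.3607), (0.3000, p(x_1)), (0.3175, 0) are collinear:
p(x_1) = 0.3607 · (0.3000 − 0.3175) / (0.2000 − 0.3175) = 0.3607 · (-0.017500)/(-0.117500) = 0.053721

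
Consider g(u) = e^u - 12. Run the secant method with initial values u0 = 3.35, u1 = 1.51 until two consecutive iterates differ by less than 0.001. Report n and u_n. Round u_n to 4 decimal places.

n = 7, u_n = 2.4849

g(3.35) = 16.502734, g(1.51) = -7.473269
u2 = 1.510000 − (-7.473269)·(-1.840000)/(-23.976003) = 2.083524;  |Δ| = 0.573524
g(2.083524) = -3.967273
u3 = 2.083524 − (-3.967273)·(0.573524)/(3.505996) = 2.732506;  |Δ| = 0.648981
g(2.732506) = 3.371352
u4 = 2.732506 − 3.371352·(0.648981)/(7.338625) = 2.434365;  |Δ| = 0.298141
g(2.434365) = -0.591433
u5 = 2.434365 − (-0.591433)·(-0.298141)/(-3.962785) = 2.478861;  |Δ| = 0.044497
g(2.478861) = -0.072327
u6 = 2.478861 − (-0.072327)·(0.044497)/(0.519106) = 2.485061;  |Δ| = 0.006200
g(2.485061) = 0.001851
u7 = 2.485061 − 0.001851·(0.006200)/(0.074178) = 2.484906;  |Δ| = 0.000155
|u7 − u6| = 0.000155 < 0.001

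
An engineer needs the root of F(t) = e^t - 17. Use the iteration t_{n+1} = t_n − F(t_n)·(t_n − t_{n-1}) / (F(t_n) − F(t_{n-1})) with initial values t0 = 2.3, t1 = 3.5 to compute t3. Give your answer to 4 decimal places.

F(2.3) = -7.025818, F(3.5) = 16.115452
t2 = 3.500000 − 16.115452·(3.500000 − 2.300000) / (16.115452 − (-7.025818)) = 3.500000 − (19.338542)/(23.141270) = 2.664327
F(2.664327) = -2.641722
t3 = 2.664327 − (-2.641722)·(2.664327 − 3.500000) / (-2.641722 − 16.115452) = 2.664327 − (2.207617)/(-18.757174) = 2.782021

2.7820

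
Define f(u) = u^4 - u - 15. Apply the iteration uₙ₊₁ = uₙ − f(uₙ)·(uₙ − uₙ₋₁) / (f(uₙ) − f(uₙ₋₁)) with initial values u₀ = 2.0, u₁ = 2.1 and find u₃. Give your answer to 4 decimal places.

2.0314

f(2.0) = -1.000000, f(2.1) = 2.348100
u₂ = 2.100000 − 2.348100·(2.100000 − 2.000000) / (2.348100 − (-1.000000)) = 2.100000 − (0.234810)/(3.348100) = 2.029868
f(2.029868) = -0.052478
u₃ = 2.029868 − (-0.052478)·(2.029868 − 2.100000) / (-0.052478 − 2.348100) = 2.029868 − (0.003680)/(-2.400578) = 2.031401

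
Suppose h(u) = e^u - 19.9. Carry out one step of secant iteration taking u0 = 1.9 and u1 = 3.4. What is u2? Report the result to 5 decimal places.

h(1.9) = -13.2141056, h(3.4) = 10.0641000
u2 = 3.4000000 − 10.0641000·(3.4000000 − 1.9000000) / (10.0641000 − (-13.2141056)) = 3.4000000 − (15.0961501)/(23.2782056) = 2.7514900

2.75149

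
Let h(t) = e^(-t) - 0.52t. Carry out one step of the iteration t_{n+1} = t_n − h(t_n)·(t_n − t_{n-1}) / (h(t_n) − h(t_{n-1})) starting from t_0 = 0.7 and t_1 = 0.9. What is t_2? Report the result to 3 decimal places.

h(0.7) = 0.13259, h(0.9) = -0.06143
t_2 = 0.90000 − (-0.06143)·(0.90000 − 0.70000) / (-0.06143 − 0.13259) = 0.90000 − (-0.01229)/(-0.19402) = 0.83667

0.837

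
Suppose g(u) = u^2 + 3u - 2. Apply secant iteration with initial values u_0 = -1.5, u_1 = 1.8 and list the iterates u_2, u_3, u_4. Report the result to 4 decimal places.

g(-1.5) = -4.250000, g(1.8) = 6.640000
u_2 = 1.800000 − 6.640000·(1.800000 − (-1.500000)) / (6.640000 − (-4.250000)) = 1.800000 − (21.912000)/(10.890000) = -0.212121
g(-0.212121) = -2.591368
u_3 = -0.212121 − (-2.591368)·(-0.212121 − 1.800000) / (-2.591368 − 6.640000) = -0.212121 − (5.214147)/(-9.231368) = 0.352708
g(0.352708) = -0.817473
u_4 = 0.352708 − (-0.817473)·(0.352708 − (-0.212121)) / (-0.817473 − (-2.591368)) = 0.352708 − (-0.461733)/(1.773895) = 0.613001

-0.2121, 0.3527, 0.6130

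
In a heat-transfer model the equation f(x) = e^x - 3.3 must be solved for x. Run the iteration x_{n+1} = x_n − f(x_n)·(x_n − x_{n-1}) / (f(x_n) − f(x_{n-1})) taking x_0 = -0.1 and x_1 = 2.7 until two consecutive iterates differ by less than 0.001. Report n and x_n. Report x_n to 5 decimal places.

n = 8, x_n = 1.19392

f(-0.1) = -2.3951626, f(2.7) = 11.5797317
x_2 = 2.7000000 − 11.5797317·(2.8000000)/(13.9748943) = 0.3798931;  |Δ| = 2.3201069
f(0.3798931) = -1.8378717
x_3 = 0.3798931 − (-1.8378717)·(-2.3201069)/(-13.4176035) = 0.6976890;  |Δ| = 0.3177959
f(0.6976890) = -1.2908958
x_4 = 0.6976890 − (-1.2908958)·(0.3177959)/(0.5469759) = 1.4477061;  |Δ| = 0.7500172
f(1.4477061) = 0.9533466
x_5 = 1.4477061 − 0.9533466·(0.7500172)/(2.2442424) = 1.1291013;  |Δ| = 0.3186048
f(1.1291013) = -0.2071242
x_6 = 1.1291013 − (-0.2071242)·(-0.3186048)/(-1.1604708) = 1.1859668;  |Δ| = 0.0568655
f(1.1859668) = -0.0261494
x_7 = 1.1859668 − (-0.0261494)·(0.0568655)/(0.1809748) = 1.1941835;  |Δ| = 0.0082166
f(1.1941835) = 0.0008614
x_8 = 1.1941835 − 0.0008614·(0.0082166)/(0.0270108) = 1.1939214;  |Δ| = 0.0002620
|x_8 − x_7| = 0.0002620 < 0.001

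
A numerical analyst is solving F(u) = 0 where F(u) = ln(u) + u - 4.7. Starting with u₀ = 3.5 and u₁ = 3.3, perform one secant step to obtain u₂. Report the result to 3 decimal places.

3.459

F(3.5) = 0.05276, F(3.3) = -0.20608
u₂ = 3.30000 − (-0.20608)·(3.30000 − 3.50000) / (-0.20608 − 0.05276) = 3.30000 − (0.04122)/(-0.25884) = 3.45923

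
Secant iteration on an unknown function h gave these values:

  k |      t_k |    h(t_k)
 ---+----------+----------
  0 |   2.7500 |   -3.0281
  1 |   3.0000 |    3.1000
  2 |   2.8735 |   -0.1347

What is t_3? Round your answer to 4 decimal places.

2.8788

t_3 = 2.8735 − (-0.1347)·(2.8735 − 3.0000) / (-0.1347 − 3.1000)
   = 2.8735 − (0.017040)/(-3.234700) = 2.878768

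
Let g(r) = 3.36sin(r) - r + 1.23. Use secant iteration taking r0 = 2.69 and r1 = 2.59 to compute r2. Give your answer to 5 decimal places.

2.69160

g(2.69) = 0.0063009, g(2.59) = 0.4007890
r2 = 2.5900000 − 0.4007890·(2.5900000 − 2.6900000) / (0.4007890 − 0.0063009) = 2.5900000 − (-0.0400789)/(0.3944881) = 2.6915972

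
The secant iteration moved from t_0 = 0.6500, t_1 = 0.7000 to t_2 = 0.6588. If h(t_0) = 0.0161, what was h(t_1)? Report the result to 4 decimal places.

-0.0754

The secant line through (0.6500, 0.0161) and (0.7000, h(t_1)) crosses zero at t_2 = 0.6588.
So (0.6500, 0.0161), (0.7000, h(t_1)), (0.6588, 0) are collinear:
h(t_1) = 0.0161 · (0.7000 − 0.6588) / (0.6500 − 0.6588) = 0.0161 · (0.041200)/(-0.008800) = -0.075377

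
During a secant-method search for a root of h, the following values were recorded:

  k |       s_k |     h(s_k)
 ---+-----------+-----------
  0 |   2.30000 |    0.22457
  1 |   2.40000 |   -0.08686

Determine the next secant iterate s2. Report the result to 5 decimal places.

s2 = 2.40000 − (-0.08686)·(2.40000 − 2.30000) / (-0.08686 − 0.22457)
   = 2.40000 − (-0.0086860)/(-0.3114300) = 2.3721093

2.37211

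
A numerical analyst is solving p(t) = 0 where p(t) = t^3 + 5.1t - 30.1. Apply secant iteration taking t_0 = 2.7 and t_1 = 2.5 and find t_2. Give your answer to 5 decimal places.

p(2.7) = 3.3530000, p(2.5) = -1.7250000
t_2 = 2.5000000 − (-1.7250000)·(2.5000000 − 2.7000000) / (-1.7250000 − 3.3530000) = 2.5000000 − (0.3450000)/(-5.0780000) = 2.5679401

2.56794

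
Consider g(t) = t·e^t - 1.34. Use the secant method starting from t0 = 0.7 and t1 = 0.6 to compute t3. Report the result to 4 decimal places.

g(0.7) = 0.069627, g(0.6) = -0.246729
t2 = 0.600000 − (-0.246729)·(0.600000 − 0.700000) / (-0.246729 − 0.069627) = 0.600000 − (0.024673)/(-0.316356) = 0.677991
g(0.677991) = -0.004415
t3 = 0.677991 − (-0.004415)·(0.677991 − 0.600000) / (-0.004415 − (-0.246729)) = 0.677991 − (-0.000344)/(0.242314) = 0.679412

0.6794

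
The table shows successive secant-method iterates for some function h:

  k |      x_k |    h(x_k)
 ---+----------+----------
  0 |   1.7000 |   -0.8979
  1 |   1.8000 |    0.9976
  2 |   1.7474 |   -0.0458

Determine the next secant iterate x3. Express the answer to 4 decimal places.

x3 = 1.7474 − (-0.0458)·(1.7474 − 1.8000) / (-0.0458 − 0.9976)
   = 1.7474 − (0.002409)/(-1.043400) = 1.749709

1.7497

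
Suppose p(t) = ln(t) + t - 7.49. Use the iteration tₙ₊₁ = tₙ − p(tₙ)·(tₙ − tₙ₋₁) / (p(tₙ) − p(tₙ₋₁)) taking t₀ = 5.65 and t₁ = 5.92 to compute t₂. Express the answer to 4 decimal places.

p(5.65) = -0.108344, p(5.92) = 0.208336
t₂ = 5.920000 − 0.208336·(5.920000 − 5.650000) / (0.208336 − (-0.108344)) = 5.920000 − (0.056251)/(0.316681) = 5.742374

5.7424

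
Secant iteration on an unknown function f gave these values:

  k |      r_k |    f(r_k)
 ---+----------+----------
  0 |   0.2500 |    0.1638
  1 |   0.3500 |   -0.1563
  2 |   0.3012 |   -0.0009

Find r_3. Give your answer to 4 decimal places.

0.3009

r_3 = 0.3012 − (-0.0009)·(0.3012 − 0.3500) / (-0.0009 − (-0.1563))
   = 0.3012 − (0.000044)/(0.155400) = 0.300917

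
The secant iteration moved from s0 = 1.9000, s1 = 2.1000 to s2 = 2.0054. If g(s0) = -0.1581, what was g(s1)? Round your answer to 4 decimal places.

0.1419

The secant line through (1.9000, -0.1581) and (2.1000, g(s1)) crosses zero at s2 = 2.0054.
So (1.9000, -0.1581), (2.1000, g(s1)), (2.0054, 0) are collinear:
g(s1) = -0.1581 · (2.1000 − 2.0054) / (1.9000 − 2.0054) = -0.1581 · (0.094600)/(-0.105400) = 0.141900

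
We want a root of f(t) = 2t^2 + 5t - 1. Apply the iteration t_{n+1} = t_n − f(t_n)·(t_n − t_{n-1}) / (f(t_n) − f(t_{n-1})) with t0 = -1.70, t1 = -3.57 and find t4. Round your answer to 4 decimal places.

-2.6964

f(-1.70) = -3.720000, f(-3.57) = 6.639800
t2 = -3.570000 − 6.639800·(-3.570000 − (-1.700000)) / (6.639800 − (-3.720000)) = -3.570000 − (-12.416426)/(10.359800) = -2.371480
f(-2.371480) = -1.609565
t3 = -2.371480 − (-1.609565)·(-2.371480 − (-3.570000)) / (-1.609565 − 6.639800) = -2.371480 − (-1.929095)/(-8.249365) = -2.605328
f(-2.605328) = -0.451173
t4 = -2.605328 − (-0.451173)·(-2.605328 − (-2.371480)) / (-0.451173 − (-1.609565)) = -2.605328 − (0.105506)/(1.158392) = -2.696407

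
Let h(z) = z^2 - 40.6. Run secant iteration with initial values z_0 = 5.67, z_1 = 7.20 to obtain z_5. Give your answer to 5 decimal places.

6.37181

h(5.67) = -8.4511000, h(7.20) = 11.2400000
z_2 = 7.2000000 − 11.2400000·(7.2000000 − 5.6700000) / (11.2400000 − (-8.4511000)) = 7.2000000 − (17.1972000)/(19.6911000) = 6.3266511
h(6.3266511) = -0.5734855
z_3 = 6.3266511 − (-0.5734855)·(6.3266511 − 7.2000000) / (-0.5734855 − 11.2400000) = 6.3266511 − (0.5008529)/(-11.8134855) = 6.3690478
h(6.3690478) = -0.0352296
z_4 = 6.3690478 − (-0.0352296)·(6.3690478 − 6.3266511) / (-0.0352296 − (-0.5734855)) = 6.3690478 − (-0.0014936)/(0.5382559) = 6.3718228
h(6.3718228) = 0.0001253
z_5 = 6.3718228 − 0.0001253·(6.3718228 − 6.3690478) / (0.0001253 − (-0.0352296)) = 6.3718228 − (0.0000003)/(0.0353550) = 6.3718129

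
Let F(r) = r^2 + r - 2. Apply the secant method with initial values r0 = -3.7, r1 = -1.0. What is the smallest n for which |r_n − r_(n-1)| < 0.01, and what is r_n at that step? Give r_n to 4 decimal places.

n = 6, r_n = -2.0001

F(-3.7) = 7.990000, F(-1.0) = -2.000000
r2 = -1.000000 − (-2.000000)·(2.700000)/(-9.990000) = -1.540541;  |Δ| = 0.540541
F(-1.540541) = -1.167275
r3 = -1.540541 − (-1.167275)·(-0.540541)/(0.832725) = -2.298246;  |Δ| = 0.757705
F(-2.298246) = 0.983687
r4 = -2.298246 − 0.983687·(-0.757705)/(2.150963) = -1.951729;  |Δ| = 0.346517
F(-1.951729) = -0.142484
r5 = -1.951729 − (-0.142484)·(0.346517)/(-1.126171) = -1.995570;  |Δ| = 0.043841
F(-1.995570) = -0.013270
r6 = -1.995570 − (-0.013270)·(-0.043841)/(0.129214) = -2.000073;  |Δ| = 0.004502
|r6 − r5| = 0.004502 < 0.01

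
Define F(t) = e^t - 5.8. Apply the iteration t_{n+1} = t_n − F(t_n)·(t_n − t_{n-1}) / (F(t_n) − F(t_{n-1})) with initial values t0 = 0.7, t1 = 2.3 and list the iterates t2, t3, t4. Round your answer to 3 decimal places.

F(0.7) = -3.78625, F(2.3) = 4.17418
t2 = 2.30000 − 4.17418·(2.30000 − 0.70000) / (4.17418 − (-3.78625)) = 2.30000 − (6.67869)/(7.96043) = 1.46101
F(1.46101) = -1.48967
t3 = 1.46101 − (-1.48967)·(1.46101 − 2.30000) / (-1.48967 − 4.17418) = 1.46101 − (1.24982)/(-5.66386) = 1.68168
F(1.68168) = -0.42543
t4 = 1.68168 − (-0.42543)·(1.68168 − 1.46101) / (-0.42543 − (-1.48967)) = 1.68168 − (-0.09388)/(1.06424) = 1.76989

1.461, 1.682, 1.770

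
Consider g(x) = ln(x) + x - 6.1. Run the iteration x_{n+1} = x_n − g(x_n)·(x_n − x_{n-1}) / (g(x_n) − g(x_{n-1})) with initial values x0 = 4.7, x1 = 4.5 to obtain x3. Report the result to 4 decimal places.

g(4.7) = 0.147563, g(4.5) = -0.095923
x2 = 4.500000 − (-0.095923)·(4.500000 − 4.700000) / (-0.095923 − 0.147563) = 4.500000 − (0.019185)/(-0.243485) = 4.578791
g(4.578791) = 0.000226
x3 = 4.578791 − 0.000226·(4.578791 − 4.500000) / (0.000226 − (-0.095923)) = 4.578791 − (0.000018)/(0.096149) = 4.578606

4.5786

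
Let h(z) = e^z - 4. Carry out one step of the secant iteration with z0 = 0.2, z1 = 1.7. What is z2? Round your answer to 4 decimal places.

1.1801

h(0.2) = -2.778597, h(1.7) = 1.473947
z2 = 1.700000 − 1.473947·(1.700000 − 0.200000) / (1.473947 − (-2.778597)) = 1.700000 − (2.210921)/(4.252545) = 1.180095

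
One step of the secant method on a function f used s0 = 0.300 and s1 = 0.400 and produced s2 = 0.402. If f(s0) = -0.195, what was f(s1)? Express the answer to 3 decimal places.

The secant line through (0.300, -0.195) and (0.400, f(s1)) crosses zero at s2 = 0.402.
So (0.300, -0.195), (0.400, f(s1)), (0.402, 0) are collinear:
f(s1) = -0.195 · (0.400 − 0.402) / (0.300 − 0.402) = -0.195 · (-0.00200)/(-0.10200) = -0.00382

-0.004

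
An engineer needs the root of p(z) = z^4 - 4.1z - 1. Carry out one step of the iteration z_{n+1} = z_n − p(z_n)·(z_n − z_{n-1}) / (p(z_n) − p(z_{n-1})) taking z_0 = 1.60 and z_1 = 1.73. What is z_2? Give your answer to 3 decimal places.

1.670

p(1.60) = -1.00640, p(1.73) = 0.86445
z_2 = 1.73000 − 0.86445·(1.73000 − 1.60000) / (0.86445 − (-1.00640)) = 1.73000 − (0.11238)/(1.87085) = 1.66993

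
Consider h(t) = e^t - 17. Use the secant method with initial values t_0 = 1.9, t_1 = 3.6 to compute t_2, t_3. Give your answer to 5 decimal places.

2.48618, 2.71203

h(1.9) = -10.3141056, h(3.6) = 19.5982344
t_2 = 3.6000000 − 19.5982344·(3.6000000 − 1.9000000) / (19.5982344 − (-10.3141056)) = 3.6000000 − (33.3169986)/(29.9123400) = 2.4861788
h(2.4861788) = -4.9847245
t_3 = 2.4861788 − (-4.9847245)·(2.4861788 − 3.6000000) / (-4.9847245 − 19.5982344) = 2.4861788 − (5.5520919)/(-24.5829590) = 2.7120300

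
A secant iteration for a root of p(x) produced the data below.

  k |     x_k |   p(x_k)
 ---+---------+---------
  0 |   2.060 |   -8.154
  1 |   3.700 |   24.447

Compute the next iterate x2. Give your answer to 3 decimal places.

x2 = 3.700 − 24.447·(3.700 − 2.060) / (24.447 − (-8.154))
   = 3.700 − (40.09308)/(32.60100) = 2.47019

2.470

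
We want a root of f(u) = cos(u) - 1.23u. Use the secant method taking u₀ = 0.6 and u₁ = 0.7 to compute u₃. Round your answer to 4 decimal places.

f(0.6) = 0.087336, f(0.7) = -0.096158
u₂ = 0.700000 − (-0.096158)·(0.700000 − 0.600000) / (-0.096158 − 0.087336) = 0.700000 − (-0.009616)/(-0.183493) = 0.647596
f(0.647596) = 0.000993
u₃ = 0.647596 − 0.000993·(0.647596 − 0.700000) / (0.000993 − (-0.096158)) = 0.647596 − (-0.000052)/(0.097151) = 0.648132

0.6481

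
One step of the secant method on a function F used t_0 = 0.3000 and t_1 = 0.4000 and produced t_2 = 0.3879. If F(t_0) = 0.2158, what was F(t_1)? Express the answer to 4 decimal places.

The secant line through (0.3000, 0.2158) and (0.4000, F(t_1)) crosses zero at t_2 = 0.3879.
So (0.3000, 0.2158), (0.4000, F(t_1)), (0.3879, 0) are collinear:
F(t_1) = 0.2158 · (0.4000 − 0.3879) / (0.3000 − 0.3879) = 0.2158 · (0.012100)/(-0.087900) = -0.029706

-0.0297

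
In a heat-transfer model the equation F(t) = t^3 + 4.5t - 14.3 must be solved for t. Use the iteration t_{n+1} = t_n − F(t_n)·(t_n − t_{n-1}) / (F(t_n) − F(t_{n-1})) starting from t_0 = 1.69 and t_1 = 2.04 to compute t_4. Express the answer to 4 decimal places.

1.8256

F(1.69) = -1.868191, F(2.04) = 3.369664
t_2 = 2.040000 − 3.369664·(2.040000 − 1.690000) / (3.369664 − (-1.868191)) = 2.040000 − (1.179382)/(5.237855) = 1.814835
F(1.814835) = -0.155857
t_3 = 1.814835 − (-0.155857)·(1.814835 − 2.040000) / (-0.155857 − 3.369664) = 1.814835 − (0.035094)/(-3.525521) = 1.824789
F(1.824789) = -0.012167
t_4 = 1.824789 − (-0.012167)·(1.824789 − 1.814835) / (-0.012167 − (-0.155857)) = 1.824789 − (-0.000121)/(0.143690) = 1.825632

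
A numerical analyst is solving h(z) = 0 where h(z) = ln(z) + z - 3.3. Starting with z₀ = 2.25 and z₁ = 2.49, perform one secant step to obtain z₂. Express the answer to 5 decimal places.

2.41809

h(2.25) = -0.2390698, h(2.49) = 0.1022827
z₂ = 2.4900000 − 0.1022827·(2.4900000 − 2.2500000) / (0.1022827 − (-0.2390698)) = 2.4900000 − (0.0245479)/(0.3413525) = 2.4180865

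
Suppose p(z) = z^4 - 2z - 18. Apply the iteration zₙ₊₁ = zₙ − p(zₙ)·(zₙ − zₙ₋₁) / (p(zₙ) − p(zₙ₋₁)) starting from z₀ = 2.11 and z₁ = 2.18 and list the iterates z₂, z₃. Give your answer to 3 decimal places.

2.174, 2.174

p(2.11) = -2.39881, p(2.18) = 0.22531
z₂ = 2.18000 − 0.22531·(2.18000 − 2.11000) / (0.22531 − (-2.39881)) = 2.18000 − (0.01577)/(2.62411) = 2.17399
p(2.17399) = -0.01071
z₃ = 2.17399 − (-0.01071)·(2.17399 − 2.18000) / (-0.01071 − 0.22531) = 2.17399 − (0.00006)/(-0.23602) = 2.17426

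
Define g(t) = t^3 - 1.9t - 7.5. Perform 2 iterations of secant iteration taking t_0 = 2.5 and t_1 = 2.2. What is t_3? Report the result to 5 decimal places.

g(2.5) = 3.3750000, g(2.2) = -1.0320000
t_2 = 2.2000000 − (-1.0320000)·(2.2000000 − 2.5000000) / (-1.0320000 − 3.3750000) = 2.2000000 − (0.3096000)/(-4.4070000) = 2.2702519
g(2.2702519) = -0.1125015
t_3 = 2.2702519 − (-0.1125015)·(2.2702519 − 2.2000000) / (-0.1125015 − (-1.0320000)) = 2.2702519 − (-0.0079034)/(0.9194985) = 2.2788473

2.27885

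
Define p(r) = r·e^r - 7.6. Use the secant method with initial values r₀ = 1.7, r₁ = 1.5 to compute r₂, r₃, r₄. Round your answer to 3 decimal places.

1.568, 1.575, 1.574

p(1.7) = 1.70571, p(1.5) = -0.87747
r₂ = 1.50000 − (-0.87747)·(1.50000 − 1.70000) / (-0.87747 − 1.70571) = 1.50000 − (0.17549)/(-2.58318) = 1.56794
p(1.56794) = -0.07901
r₃ = 1.56794 − (-0.07901)·(1.56794 − 1.50000) / (-0.07901 − (-0.87747)) = 1.56794 − (-0.00537)/(0.79846) = 1.57466
p(1.57466) = 0.00419
r₄ = 1.57466 − 0.00419·(1.57466 − 1.56794) / (0.00419 − (-0.07901)) = 1.57466 − (0.00003)/(0.08320) = 1.57432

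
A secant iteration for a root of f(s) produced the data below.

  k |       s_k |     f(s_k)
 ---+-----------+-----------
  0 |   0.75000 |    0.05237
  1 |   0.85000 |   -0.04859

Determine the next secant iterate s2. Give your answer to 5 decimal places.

0.80187

s2 = 0.85000 − (-0.04859)·(0.85000 − 0.75000) / (-0.04859 − 0.05237)
   = 0.85000 − (-0.0048590)/(-0.1009600) = 0.8018720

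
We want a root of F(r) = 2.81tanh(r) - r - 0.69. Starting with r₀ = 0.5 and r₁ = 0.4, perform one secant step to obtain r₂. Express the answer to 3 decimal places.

F(0.5) = 0.10855, F(0.4) = -0.02234
r₂ = 0.40000 − (-0.02234)·(0.40000 − 0.50000) / (-0.02234 − 0.10855) = 0.40000 − (0.00223)/(-0.13089) = 0.41707

0.417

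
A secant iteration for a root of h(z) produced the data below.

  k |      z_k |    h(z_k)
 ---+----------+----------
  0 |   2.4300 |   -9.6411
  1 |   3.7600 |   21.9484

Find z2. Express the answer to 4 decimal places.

z2 = 3.7600 − 21.9484·(3.7600 − 2.4300) / (21.9484 − (-9.6411))
   = 3.7600 − (29.191372)/(31.589500) = 2.835915

2.8359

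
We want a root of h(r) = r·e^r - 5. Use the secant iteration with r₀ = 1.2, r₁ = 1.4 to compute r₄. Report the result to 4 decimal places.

1.3267

h(1.2) = -1.015860, h(1.4) = 0.677280
r₂ = 1.400000 − 0.677280·(1.400000 − 1.200000) / (0.677280 − (-1.015860)) = 1.400000 − (0.135456)/(1.693140) = 1.319997
h(1.319997) = -0.058709
r₃ = 1.319997 − (-0.058709)·(1.319997 − 1.400000) / (-0.058709 − 0.677280) = 1.319997 − (0.004697)/(-0.735988) = 1.326379
h(1.326379) = -0.003032
r₄ = 1.326379 − (-0.003032)·(1.326379 − 1.319997) / (-0.003032 − (-0.058709)) = 1.326379 − (-0.000019)/(0.055677) = 1.326726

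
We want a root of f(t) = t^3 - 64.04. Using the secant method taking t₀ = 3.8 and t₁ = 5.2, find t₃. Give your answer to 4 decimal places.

f(3.8) = -9.168000, f(5.2) = 76.568000
t₂ = 5.200000 − 76.568000·(5.200000 − 3.800000) / (76.568000 − (-9.168000)) = 5.200000 − (107.195200)/(85.736000) = 3.949706
f(3.949706) = -2.423882
t₃ = 3.949706 − (-2.423882)·(3.949706 − 5.200000) / (-2.423882 − 76.568000) = 3.949706 − (3.030565)/(-78.991882) = 3.988072

3.9881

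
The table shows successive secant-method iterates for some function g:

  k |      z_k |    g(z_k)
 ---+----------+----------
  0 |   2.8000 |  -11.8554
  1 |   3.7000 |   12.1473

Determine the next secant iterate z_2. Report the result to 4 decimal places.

z_2 = 3.7000 − 12.1473·(3.7000 − 2.8000) / (12.1473 − (-11.8554))
   = 3.7000 − (10.932570)/(24.002700) = 3.244527

3.2445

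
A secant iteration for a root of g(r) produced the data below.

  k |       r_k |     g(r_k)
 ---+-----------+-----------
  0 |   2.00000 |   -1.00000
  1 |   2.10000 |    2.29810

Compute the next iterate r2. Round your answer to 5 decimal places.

2.03032

r2 = 2.10000 − 2.29810·(2.10000 − 2.00000) / (2.29810 − (-1.00000))
   = 2.10000 − (0.2298100)/(3.2981000) = 2.0303205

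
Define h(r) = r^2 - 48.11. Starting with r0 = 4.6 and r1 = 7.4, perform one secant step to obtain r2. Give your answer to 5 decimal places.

h(4.6) = -26.9500000, h(7.4) = 6.6500000
r2 = 7.4000000 − 6.6500000·(7.4000000 − 4.6000000) / (6.6500000 − (-26.9500000)) = 7.4000000 − (18.6200000)/(33.6000000) = 6.8458333

6.84583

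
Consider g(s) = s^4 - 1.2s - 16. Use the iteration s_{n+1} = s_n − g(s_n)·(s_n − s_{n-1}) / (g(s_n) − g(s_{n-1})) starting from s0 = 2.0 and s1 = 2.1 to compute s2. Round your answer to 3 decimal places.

2.072

g(2.0) = -2.40000, g(2.1) = 0.92810
s2 = 2.10000 − 0.92810·(2.10000 − 2.00000) / (0.92810 − (-2.40000)) = 2.10000 − (0.09281)/(3.32810) = 2.07211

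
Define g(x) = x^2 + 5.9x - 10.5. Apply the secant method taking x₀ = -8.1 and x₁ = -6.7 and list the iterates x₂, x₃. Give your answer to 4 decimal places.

-7.2775, -7.3363

g(-8.1) = 7.320000, g(-6.7) = -5.140000
x₂ = -6.700000 − (-5.140000)·(-6.700000 − (-8.100000)) / (-5.140000 − 7.320000) = -6.700000 − (-7.196000)/(-12.460000) = -7.277528
g(-7.277528) = -0.475001
x₃ = -7.277528 − (-0.475001)·(-7.277528 − (-6.700000)) / (-0.475001 − (-5.140000)) = -7.277528 − (0.274326)/(4.664999) = -7.336333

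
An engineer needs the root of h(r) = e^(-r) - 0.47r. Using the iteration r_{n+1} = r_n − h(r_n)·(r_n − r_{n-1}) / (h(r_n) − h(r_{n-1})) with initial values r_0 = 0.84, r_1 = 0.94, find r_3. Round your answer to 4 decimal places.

h(0.84) = 0.036911, h(0.94) = -0.051172
r_2 = 0.940000 − (-0.051172)·(0.940000 − 0.840000) / (-0.051172 − 0.036911) = 0.940000 − (-0.005117)/(-0.088083) = 0.881904
h(0.881904) = -0.000501
r_3 = 0.881904 − (-0.000501)·(0.881904 − 0.940000) / (-0.000501 − (-0.051172)) = 0.881904 − (0.000029)/(0.050671) = 0.881330

0.8813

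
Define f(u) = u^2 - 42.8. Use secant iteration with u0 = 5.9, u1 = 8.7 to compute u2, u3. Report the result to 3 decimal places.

f(5.9) = -7.99000, f(8.7) = 32.89000
u2 = 8.70000 − 32.89000·(8.70000 − 5.90000) / (32.89000 − (-7.99000)) = 8.70000 − (92.09200)/(40.88000) = 6.44726
f(6.44726) = -1.23283
u3 = 6.44726 − (-1.23283)·(6.44726 − 8.70000) / (-1.23283 − 32.89000) = 6.44726 − (2.77726)/(-34.12283) = 6.52865

6.447, 6.529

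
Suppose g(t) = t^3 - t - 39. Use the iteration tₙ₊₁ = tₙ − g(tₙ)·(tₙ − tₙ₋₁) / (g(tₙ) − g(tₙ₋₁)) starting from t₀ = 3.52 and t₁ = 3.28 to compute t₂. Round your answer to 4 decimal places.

3.4875

g(3.52) = 1.094208, g(3.28) = -6.992448
t₂ = 3.280000 − (-6.992448)·(3.280000 − 3.520000) / (-6.992448 − 1.094208) = 3.280000 − (1.678188)/(-8.086656) = 3.487526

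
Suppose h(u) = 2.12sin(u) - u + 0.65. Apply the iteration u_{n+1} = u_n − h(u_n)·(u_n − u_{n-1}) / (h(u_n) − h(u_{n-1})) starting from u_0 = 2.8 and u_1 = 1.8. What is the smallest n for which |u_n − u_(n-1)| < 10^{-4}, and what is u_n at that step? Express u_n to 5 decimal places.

n = 6, u_n = 2.27108

h(2.8) = -1.4398251, h(1.8) = 0.9145570
u_2 = 1.8000000 − 0.9145570·(-1.0000000)/(2.3543821) = 2.1884488;  |Δ| = 0.3884488
h(2.1884488) = 0.1898604
u_3 = 2.1884488 − 0.1898604·(0.3884488)/(-0.7246966) = 2.2902170;  |Δ| = 0.1017682
h(2.2902170) = -0.0455793
u_4 = 2.2902170 − (-0.0455793)·(0.1017682)/(-0.2354396) = 2.2705155;  |Δ| = 0.0197015
h(2.2705155) = 0.0013335
u_5 = 2.2705155 − 0.0013335·(-0.0197015)/(0.0469127) = 2.2710755;  |Δ| = 0.0005600
h(2.2710755) = 0.0000086
u_6 = 2.2710755 − 0.0000086·(0.0005600)/(-0.0013248) = 2.2710791;  |Δ| = 0.0000037
|u_6 − u_5| = 0.0000037 < 10^{-4}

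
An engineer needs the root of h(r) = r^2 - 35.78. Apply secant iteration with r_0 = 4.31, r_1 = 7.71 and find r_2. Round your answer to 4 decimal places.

5.7413

h(4.31) = -17.203900, h(7.71) = 23.664100
r_2 = 7.710000 − 23.664100·(7.710000 − 4.310000) / (23.664100 − (-17.203900)) = 7.710000 − (80.457940)/(40.868000) = 5.741273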